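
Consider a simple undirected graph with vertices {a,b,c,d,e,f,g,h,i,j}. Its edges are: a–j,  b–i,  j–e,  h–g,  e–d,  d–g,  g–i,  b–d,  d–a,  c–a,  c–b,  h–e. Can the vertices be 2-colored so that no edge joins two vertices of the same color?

Color {c, d, f, h, i, j} black and {a, b, e, g} white. No edge joins two same-colored vertices, so the graph is bipartite.

Yes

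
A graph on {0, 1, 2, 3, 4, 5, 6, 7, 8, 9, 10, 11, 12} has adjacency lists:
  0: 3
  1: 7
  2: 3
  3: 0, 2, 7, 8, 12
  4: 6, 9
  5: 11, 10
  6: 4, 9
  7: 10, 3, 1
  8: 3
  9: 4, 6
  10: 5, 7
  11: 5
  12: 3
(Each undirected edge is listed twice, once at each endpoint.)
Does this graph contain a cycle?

Yes

The graph has 13 vertices, 12 edges, and 2 connected components.
Since 12 > 13 - 2, a cycle must exist; for instance 4-9-6-4.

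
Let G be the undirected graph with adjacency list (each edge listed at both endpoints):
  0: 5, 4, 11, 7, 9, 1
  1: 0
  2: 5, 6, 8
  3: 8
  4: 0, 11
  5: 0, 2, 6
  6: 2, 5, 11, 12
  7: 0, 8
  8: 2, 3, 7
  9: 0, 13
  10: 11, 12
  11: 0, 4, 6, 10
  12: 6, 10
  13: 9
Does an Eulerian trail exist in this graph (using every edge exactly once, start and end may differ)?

Degrees: 0:6, 1:1, 2:3, 3:1, 4:2, 5:3, 6:4, 7:2, 8:3, 9:2, 10:2, 11:4, 12:2, 13:1
Odd-degree vertices: 1, 2, 3, 5, 8, 13 (6 total).
An Eulerian trail requires 0 or 2 odd-degree vertices; here there are 6.

No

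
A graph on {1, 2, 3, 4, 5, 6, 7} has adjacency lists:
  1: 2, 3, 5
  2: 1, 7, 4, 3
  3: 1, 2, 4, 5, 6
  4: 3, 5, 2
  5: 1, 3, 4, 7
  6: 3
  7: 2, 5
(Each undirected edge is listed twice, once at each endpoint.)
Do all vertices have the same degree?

Degrees: 1:3, 2:4, 3:5, 4:3, 5:4, 6:1, 7:2
Vertex 6 has degree 1 while 3 has degree 5, so the graph is not regular.

No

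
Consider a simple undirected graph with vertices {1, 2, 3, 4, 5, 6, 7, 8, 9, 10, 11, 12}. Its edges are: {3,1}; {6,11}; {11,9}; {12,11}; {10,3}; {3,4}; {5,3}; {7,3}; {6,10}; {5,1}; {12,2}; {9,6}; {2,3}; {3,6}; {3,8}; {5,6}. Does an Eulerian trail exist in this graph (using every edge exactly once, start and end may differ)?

No

Degrees: 1:2, 2:2, 3:8, 4:1, 5:3, 6:5, 7:1, 8:1, 9:2, 10:2, 11:3, 12:2
Odd-degree vertices: 4, 5, 6, 7, 8, 11 (6 total).
An Eulerian trail requires 0 or 2 odd-degree vertices; here there are 6.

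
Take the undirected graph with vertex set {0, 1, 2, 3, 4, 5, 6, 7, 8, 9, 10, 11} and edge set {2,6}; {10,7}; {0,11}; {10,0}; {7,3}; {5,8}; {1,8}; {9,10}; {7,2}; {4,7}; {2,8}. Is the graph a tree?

|V| = 12, |E| = 11.
It is connected with exactly 11 edges, hence acyclic — it is a tree.

Yes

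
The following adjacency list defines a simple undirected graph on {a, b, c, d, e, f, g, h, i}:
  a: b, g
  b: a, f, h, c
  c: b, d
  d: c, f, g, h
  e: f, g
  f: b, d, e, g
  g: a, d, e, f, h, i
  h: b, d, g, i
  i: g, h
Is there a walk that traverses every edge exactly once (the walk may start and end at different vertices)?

Yes

Degrees: a:2, b:4, c:2, d:4, e:2, f:4, g:6, h:4, i:2
Odd-degree vertices: none (0 total).
With 0 odd-degree vertices and all edges in one connected piece, an Eulerian trail exists.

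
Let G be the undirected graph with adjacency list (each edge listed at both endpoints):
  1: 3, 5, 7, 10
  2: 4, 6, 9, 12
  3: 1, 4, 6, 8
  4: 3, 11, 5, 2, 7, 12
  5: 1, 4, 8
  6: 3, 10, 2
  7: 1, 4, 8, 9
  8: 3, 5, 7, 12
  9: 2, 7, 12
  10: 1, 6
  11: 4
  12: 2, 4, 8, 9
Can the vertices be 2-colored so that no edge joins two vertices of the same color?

The cycle 9-2-12-9 has length 3, which is odd, so the graph is not bipartite.

No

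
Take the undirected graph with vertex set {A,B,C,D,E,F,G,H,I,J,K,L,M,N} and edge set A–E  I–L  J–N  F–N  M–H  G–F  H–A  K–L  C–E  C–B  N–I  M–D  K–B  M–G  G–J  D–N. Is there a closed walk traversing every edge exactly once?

Degrees: A:2, B:2, C:2, D:2, E:2, F:2, G:3, H:2, I:2, J:2, K:2, L:2, M:3, N:4
Vertices with odd degree: G, M. An Eulerian circuit requires all degrees even.

No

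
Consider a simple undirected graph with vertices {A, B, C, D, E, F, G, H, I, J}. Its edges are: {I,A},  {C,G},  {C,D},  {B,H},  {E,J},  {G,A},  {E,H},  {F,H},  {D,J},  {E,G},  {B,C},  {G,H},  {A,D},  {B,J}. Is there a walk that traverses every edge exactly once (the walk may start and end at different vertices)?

No

Degrees: A:3, B:3, C:3, D:3, E:3, F:1, G:4, H:4, I:1, J:3
Odd-degree vertices: A, B, C, D, E, F, I, J (8 total).
An Eulerian trail requires 0 or 2 odd-degree vertices; here there are 8.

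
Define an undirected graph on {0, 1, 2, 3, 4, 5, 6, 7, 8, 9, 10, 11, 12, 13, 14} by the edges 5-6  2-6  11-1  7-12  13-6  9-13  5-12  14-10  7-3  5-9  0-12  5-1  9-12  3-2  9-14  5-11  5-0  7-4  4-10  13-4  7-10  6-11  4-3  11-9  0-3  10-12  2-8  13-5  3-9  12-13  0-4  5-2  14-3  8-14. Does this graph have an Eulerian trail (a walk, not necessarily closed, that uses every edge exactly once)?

Degrees: 0:4, 1:2, 2:4, 3:6, 4:5, 5:8, 6:4, 7:4, 8:2, 9:6, 10:4, 11:4, 12:6, 13:5, 14:4
Odd-degree vertices: 4, 13 (2 total).
The non-isolated vertices are connected and exactly 2 have odd degree, so an Eulerian trail exists (from 4 to 13).

Yes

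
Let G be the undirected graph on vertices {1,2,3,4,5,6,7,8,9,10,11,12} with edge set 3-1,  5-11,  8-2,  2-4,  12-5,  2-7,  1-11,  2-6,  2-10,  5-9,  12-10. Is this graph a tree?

The graph has 12 vertices and 11 edges.
Connected and |E| = |V| - 1, which characterizes a tree.

Yes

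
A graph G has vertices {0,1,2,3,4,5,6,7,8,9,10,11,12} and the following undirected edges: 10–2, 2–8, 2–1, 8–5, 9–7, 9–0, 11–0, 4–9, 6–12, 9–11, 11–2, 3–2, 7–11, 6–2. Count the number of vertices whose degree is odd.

6

Degrees: 0:2, 1:1, 2:6, 3:1, 4:1, 5:1, 6:2, 7:2, 8:2, 9:4, 10:1, 11:4, 12:1
Odd-degree vertices: 1, 3, 4, 5, 10, 12.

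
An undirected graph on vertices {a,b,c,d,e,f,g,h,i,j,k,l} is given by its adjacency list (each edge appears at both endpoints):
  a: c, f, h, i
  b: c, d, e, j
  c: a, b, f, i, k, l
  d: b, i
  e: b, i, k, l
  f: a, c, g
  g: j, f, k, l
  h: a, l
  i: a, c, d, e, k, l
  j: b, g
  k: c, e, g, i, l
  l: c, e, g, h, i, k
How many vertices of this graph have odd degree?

2

Degrees: a:4, b:4, c:6, d:2, e:4, f:3, g:4, h:2, i:6, j:2, k:5, l:6
Odd-degree vertices: f, k.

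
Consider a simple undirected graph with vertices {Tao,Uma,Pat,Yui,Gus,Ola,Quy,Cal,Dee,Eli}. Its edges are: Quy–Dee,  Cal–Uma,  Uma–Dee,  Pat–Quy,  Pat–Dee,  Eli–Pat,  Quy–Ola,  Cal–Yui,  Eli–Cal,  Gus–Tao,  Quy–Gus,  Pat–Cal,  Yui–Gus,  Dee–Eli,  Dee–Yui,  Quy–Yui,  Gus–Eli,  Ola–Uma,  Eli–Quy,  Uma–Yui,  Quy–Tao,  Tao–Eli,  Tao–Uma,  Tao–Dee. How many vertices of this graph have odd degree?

Degrees: Tao:5, Uma:5, Pat:4, Yui:5, Gus:4, Ola:2, Quy:7, Cal:4, Dee:6, Eli:6
Odd-degree vertices: Tao, Uma, Yui, Quy.

4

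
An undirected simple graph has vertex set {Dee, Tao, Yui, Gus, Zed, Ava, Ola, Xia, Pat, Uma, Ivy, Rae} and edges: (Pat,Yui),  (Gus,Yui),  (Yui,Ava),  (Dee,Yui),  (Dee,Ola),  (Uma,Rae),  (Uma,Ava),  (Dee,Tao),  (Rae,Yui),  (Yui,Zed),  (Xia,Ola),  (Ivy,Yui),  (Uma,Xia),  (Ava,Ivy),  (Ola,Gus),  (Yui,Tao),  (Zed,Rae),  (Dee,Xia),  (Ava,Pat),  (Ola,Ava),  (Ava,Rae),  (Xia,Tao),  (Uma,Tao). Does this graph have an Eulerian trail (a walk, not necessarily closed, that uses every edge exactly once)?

Degrees: Dee:4, Tao:4, Yui:8, Gus:2, Zed:2, Ava:6, Ola:4, Xia:4, Pat:2, Uma:4, Ivy:2, Rae:4
Odd-degree vertices: none (0 total).
The non-isolated vertices are connected and exactly 0 have odd degree, so an Eulerian trail exists.

Yes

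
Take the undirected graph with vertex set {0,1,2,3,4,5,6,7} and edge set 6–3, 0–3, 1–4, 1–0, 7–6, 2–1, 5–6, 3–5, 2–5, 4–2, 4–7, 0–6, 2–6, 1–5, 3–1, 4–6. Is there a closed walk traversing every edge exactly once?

Degrees: 0:3, 1:5, 2:4, 3:4, 4:4, 5:4, 6:6, 7:2
0, 1 have odd degree; an Eulerian circuit needs every degree to be even, so none exists.

No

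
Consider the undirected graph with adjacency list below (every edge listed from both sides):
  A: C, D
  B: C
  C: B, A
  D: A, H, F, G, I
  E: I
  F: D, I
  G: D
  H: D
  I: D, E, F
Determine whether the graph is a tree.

No

The graph has 9 vertices and 9 edges.
A tree on 9 vertices has exactly 8 edges; this graph has 9, so it contains a cycle and is not a tree.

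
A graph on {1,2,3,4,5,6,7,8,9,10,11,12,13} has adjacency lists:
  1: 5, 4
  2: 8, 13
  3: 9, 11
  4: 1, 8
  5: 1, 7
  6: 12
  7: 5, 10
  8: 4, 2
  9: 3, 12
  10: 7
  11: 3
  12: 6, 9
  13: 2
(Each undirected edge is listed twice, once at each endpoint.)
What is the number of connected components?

2

Component: {3, 6, 9, 11, 12}
Component: {1, 2, 4, 5, 7, 8, 10, 13}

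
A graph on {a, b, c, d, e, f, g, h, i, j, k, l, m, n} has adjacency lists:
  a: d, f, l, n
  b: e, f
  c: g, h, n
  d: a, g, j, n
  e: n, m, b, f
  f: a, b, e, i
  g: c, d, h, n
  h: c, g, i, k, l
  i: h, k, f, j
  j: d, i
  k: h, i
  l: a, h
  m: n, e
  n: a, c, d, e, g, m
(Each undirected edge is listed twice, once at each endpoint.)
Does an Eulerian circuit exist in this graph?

Degrees: a:4, b:2, c:3, d:4, e:4, f:4, g:4, h:5, i:4, j:2, k:2, l:2, m:2, n:6
Vertices with odd degree: c, h. An Eulerian circuit requires all degrees even.

No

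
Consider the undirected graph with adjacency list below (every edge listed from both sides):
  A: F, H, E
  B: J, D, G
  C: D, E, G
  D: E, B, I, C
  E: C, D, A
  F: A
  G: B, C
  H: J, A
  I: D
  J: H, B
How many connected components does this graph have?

Component: {A, B, C, D, E, F, G, H, I, J}

1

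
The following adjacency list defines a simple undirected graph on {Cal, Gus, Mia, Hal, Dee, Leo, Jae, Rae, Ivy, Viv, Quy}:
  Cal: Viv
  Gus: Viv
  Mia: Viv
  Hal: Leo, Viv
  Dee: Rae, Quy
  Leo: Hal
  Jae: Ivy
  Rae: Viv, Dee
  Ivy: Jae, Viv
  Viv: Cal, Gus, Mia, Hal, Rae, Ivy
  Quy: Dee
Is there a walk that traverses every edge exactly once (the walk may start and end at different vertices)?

Degrees: Cal:1, Gus:1, Mia:1, Hal:2, Dee:2, Leo:1, Jae:1, Rae:2, Ivy:2, Viv:6, Quy:1
Odd-degree vertices: Cal, Gus, Mia, Leo, Jae, Quy (6 total).
With 6 odd-degree vertices (more than two), no single trail can use every edge.

No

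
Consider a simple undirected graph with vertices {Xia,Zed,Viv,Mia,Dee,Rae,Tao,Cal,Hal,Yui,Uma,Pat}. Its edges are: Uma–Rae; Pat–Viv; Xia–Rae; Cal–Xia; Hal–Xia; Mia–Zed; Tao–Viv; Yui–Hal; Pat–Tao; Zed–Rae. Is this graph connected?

No

Component: {Dee}
Component: {Viv, Tao, Pat}
Component: {Xia, Zed, Mia, Rae, Cal, Hal, Yui, Uma}
No edge joins these 3 groups, so the graph is disconnected.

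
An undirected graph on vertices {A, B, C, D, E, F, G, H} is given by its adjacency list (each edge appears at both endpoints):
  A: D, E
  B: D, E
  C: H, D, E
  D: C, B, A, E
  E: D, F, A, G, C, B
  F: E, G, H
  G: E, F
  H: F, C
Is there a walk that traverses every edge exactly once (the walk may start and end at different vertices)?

Degrees: A:2, B:2, C:3, D:4, E:6, F:3, G:2, H:2
Odd-degree vertices: C, F (2 total).
With 2 odd-degree vertices and all edges in one connected piece, an Eulerian trail exists (from C to F).

Yes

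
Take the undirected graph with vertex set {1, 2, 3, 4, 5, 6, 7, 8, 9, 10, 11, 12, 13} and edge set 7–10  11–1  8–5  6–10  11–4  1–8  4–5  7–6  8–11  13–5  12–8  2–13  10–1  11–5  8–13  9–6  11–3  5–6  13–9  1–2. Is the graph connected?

Yes

Starting from 1 and exploring outward reaches every vertex (1, 8, 11, 10, 2, 13, 12, 5, 3, 4, 6, 7, 9); the graph is connected.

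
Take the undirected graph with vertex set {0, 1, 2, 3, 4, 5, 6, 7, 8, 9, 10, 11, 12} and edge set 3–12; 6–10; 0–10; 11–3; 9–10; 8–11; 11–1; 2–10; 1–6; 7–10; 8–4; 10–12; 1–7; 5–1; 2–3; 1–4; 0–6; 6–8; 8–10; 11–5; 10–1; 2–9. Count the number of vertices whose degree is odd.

Degrees: 0:2, 1:6, 2:3, 3:3, 4:2, 5:2, 6:4, 7:2, 8:4, 9:2, 10:8, 11:4, 12:2
Odd-degree vertices: 2, 3.

2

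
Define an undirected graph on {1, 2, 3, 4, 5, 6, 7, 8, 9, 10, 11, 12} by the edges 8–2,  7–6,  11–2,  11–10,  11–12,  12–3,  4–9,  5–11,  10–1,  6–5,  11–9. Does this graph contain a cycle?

No

|V| = 12, |E| = 11, number of components = 1.
A forest on 12 vertices with 1 component has exactly 11 edges, which matches — so no cycle.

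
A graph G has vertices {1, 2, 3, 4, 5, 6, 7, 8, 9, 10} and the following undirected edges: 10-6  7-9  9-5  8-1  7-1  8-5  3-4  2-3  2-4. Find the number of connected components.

3

Component: {6, 10}
Component: {2, 3, 4}
Component: {1, 5, 7, 8, 9}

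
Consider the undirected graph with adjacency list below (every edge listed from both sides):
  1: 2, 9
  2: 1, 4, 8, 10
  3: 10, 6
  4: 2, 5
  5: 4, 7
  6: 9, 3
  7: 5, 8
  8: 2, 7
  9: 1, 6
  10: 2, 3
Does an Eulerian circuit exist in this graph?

Yes

Degrees: 1:2, 2:4, 3:2, 4:2, 5:2, 6:2, 7:2, 8:2, 9:2, 10:2
All degrees are even and the non-isolated vertices are connected — an Eulerian circuit exists.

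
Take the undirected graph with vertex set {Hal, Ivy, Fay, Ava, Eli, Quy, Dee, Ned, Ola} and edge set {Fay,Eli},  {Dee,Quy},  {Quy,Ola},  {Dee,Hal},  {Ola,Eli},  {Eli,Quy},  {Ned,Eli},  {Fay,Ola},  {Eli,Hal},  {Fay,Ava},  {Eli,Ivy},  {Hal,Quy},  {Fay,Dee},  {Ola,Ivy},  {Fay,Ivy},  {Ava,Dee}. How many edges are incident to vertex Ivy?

3

Neighbors of Ivy: Fay, Eli, Ola.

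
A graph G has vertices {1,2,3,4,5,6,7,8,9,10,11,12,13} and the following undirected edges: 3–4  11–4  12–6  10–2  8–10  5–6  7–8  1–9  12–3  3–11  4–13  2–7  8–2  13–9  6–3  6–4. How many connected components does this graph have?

Component: {2, 7, 8, 10}
Component: {1, 3, 4, 5, 6, 9, 11, 12, 13}

2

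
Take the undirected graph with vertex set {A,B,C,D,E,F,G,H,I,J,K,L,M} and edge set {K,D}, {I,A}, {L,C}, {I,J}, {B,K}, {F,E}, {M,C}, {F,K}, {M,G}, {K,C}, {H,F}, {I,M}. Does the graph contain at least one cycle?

No

The graph has 13 vertices, 12 edges, and 1 connected component.
Since 12 = 13 - 1, the graph is a forest and contains no cycle.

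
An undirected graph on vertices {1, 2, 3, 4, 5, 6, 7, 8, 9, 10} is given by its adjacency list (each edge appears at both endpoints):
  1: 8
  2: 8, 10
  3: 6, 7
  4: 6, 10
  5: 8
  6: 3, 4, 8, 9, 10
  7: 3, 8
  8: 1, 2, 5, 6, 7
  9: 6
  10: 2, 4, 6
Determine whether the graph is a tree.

No

|V| = 10, |E| = 12.
Connected but with 12 > 9 edges, so it has a cycle and is not a tree.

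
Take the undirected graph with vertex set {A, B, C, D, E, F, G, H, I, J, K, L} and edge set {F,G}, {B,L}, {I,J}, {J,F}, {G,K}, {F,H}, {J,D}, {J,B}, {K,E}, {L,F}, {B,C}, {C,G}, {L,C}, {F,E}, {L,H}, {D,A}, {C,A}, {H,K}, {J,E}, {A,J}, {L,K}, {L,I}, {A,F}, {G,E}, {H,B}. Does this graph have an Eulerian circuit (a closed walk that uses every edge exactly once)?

Degrees: A:4, B:4, C:4, D:2, E:4, F:6, G:4, H:4, I:2, J:6, K:4, L:6
Every vertex has even degree and the edges form a single connected piece, so an Eulerian circuit exists.

Yes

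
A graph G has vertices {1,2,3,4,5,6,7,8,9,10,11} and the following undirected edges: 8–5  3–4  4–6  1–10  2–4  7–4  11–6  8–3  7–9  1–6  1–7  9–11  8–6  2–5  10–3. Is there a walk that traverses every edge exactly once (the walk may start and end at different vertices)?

Degrees: 1:3, 2:2, 3:3, 4:4, 5:2, 6:4, 7:3, 8:3, 9:2, 10:2, 11:2
Odd-degree vertices: 1, 3, 7, 8 (4 total).
An Eulerian trail requires 0 or 2 odd-degree vertices; here there are 4.

No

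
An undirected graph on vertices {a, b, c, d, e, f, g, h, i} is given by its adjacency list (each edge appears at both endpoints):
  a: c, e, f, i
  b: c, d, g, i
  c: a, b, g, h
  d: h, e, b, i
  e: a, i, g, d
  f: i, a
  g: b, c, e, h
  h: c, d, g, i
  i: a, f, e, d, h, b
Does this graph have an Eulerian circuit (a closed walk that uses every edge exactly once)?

Yes

Degrees: a:4, b:4, c:4, d:4, e:4, f:2, g:4, h:4, i:6
Every vertex has even degree and the edges form a single connected piece, so an Eulerian circuit exists.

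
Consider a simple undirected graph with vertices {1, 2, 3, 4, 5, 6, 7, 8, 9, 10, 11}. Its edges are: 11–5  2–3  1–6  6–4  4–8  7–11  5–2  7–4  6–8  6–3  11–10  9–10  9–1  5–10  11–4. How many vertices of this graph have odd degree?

Degrees: 1:2, 2:2, 3:2, 4:4, 5:3, 6:4, 7:2, 8:2, 9:2, 10:3, 11:4
Odd-degree vertices: 5, 10.

2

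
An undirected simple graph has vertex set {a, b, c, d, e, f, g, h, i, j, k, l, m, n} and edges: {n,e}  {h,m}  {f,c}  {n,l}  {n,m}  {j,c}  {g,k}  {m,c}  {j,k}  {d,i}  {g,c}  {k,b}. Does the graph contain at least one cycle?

The graph has 14 vertices, 12 edges, and 3 connected components.
Since 12 > 14 - 3, a cycle must exist; for instance k-g-c-j-k.

Yes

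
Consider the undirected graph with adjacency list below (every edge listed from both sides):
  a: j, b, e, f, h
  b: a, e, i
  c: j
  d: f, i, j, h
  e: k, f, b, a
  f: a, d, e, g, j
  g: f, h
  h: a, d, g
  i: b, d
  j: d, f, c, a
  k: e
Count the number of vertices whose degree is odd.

6

Degrees: a:5, b:3, c:1, d:4, e:4, f:5, g:2, h:3, i:2, j:4, k:1
Odd-degree vertices: a, b, c, f, h, k.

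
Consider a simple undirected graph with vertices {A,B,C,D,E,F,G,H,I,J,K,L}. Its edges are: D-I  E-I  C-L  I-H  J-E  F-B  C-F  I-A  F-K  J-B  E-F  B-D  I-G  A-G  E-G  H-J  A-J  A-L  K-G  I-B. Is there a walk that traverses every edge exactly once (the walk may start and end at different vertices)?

Yes

Degrees: A:4, B:4, C:2, D:2, E:4, F:4, G:4, H:2, I:6, J:4, K:2, L:2
Odd-degree vertices: none (0 total).
The non-isolated vertices are connected and exactly 0 have odd degree, so an Eulerian trail exists.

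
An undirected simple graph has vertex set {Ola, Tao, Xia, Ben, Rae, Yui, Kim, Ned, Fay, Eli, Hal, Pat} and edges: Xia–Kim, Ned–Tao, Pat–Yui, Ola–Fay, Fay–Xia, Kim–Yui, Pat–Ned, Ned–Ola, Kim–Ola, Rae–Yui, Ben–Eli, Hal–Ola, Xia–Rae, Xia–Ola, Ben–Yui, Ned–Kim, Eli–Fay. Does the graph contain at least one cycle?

|V| = 12, |E| = 17, number of components = 1.
One cycle is Ola-Xia-Kim-Ola.

Yes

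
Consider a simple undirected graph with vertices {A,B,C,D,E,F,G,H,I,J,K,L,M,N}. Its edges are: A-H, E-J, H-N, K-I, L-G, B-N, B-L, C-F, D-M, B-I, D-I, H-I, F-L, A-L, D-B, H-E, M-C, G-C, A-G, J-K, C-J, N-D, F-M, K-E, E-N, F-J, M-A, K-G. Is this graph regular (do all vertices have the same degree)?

Yes

Degrees: A:4, B:4, C:4, D:4, E:4, F:4, G:4, H:4, I:4, J:4, K:4, L:4, M:4, N:4
All degrees equal 4; the graph is regular.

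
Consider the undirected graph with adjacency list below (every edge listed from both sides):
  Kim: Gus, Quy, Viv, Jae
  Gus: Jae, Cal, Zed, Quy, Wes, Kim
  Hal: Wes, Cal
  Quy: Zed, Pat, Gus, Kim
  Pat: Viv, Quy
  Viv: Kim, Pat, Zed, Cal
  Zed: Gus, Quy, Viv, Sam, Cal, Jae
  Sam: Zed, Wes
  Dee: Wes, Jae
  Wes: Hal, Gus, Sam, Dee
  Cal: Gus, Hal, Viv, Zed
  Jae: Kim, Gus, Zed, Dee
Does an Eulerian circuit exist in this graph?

Yes

Degrees: Kim:4, Gus:6, Hal:2, Quy:4, Pat:2, Viv:4, Zed:6, Sam:2, Dee:2, Wes:4, Cal:4, Jae:4
Every vertex has even degree and the edges form a single connected piece, so an Eulerian circuit exists.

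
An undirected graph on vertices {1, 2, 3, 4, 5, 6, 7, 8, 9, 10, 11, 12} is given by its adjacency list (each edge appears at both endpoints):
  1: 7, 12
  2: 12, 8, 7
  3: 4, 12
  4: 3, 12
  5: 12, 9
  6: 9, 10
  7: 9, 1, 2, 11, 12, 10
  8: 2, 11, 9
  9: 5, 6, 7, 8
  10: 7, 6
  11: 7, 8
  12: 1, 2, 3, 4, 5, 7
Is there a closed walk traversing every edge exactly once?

Degrees: 1:2, 2:3, 3:2, 4:2, 5:2, 6:2, 7:6, 8:3, 9:4, 10:2, 11:2, 12:6
Vertices with odd degree: 2, 8. An Eulerian circuit requires all degrees even.

No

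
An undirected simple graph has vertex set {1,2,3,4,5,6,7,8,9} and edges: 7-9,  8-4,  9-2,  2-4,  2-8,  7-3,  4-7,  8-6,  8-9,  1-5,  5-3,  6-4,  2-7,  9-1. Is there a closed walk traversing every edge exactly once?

Degrees: 1:2, 2:4, 3:2, 4:4, 5:2, 6:2, 7:4, 8:4, 9:4
Every vertex has even degree and the edges form a single connected piece, so an Eulerian circuit exists.

Yes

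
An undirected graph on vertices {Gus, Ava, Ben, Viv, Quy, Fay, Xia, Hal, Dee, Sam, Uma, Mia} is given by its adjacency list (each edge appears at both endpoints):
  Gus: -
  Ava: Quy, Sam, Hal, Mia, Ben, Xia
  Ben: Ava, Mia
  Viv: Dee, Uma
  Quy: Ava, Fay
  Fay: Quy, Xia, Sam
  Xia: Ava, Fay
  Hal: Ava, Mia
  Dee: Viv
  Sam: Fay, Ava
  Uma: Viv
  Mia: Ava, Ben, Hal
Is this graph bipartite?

No

Ben-Ava-Mia-Ben is an odd cycle (length 3), and a bipartite graph can contain only even cycles.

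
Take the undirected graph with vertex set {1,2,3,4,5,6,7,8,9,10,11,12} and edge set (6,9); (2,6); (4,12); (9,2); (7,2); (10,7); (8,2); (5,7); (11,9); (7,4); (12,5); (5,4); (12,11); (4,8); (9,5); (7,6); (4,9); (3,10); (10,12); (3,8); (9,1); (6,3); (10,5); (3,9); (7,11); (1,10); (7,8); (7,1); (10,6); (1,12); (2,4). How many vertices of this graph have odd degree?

Degrees: 1:4, 2:5, 3:4, 4:6, 5:5, 6:5, 7:8, 8:4, 9:7, 10:6, 11:3, 12:5
Odd-degree vertices: 2, 5, 6, 9, 11, 12.

6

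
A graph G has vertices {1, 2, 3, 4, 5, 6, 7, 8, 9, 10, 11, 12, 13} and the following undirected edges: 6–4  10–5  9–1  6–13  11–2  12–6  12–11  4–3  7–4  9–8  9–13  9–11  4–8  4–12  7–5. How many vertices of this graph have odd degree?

8

Degrees: 1:1, 2:1, 3:1, 4:5, 5:2, 6:3, 7:2, 8:2, 9:4, 10:1, 11:3, 12:3, 13:2
Odd-degree vertices: 1, 2, 3, 4, 6, 10, 11, 12.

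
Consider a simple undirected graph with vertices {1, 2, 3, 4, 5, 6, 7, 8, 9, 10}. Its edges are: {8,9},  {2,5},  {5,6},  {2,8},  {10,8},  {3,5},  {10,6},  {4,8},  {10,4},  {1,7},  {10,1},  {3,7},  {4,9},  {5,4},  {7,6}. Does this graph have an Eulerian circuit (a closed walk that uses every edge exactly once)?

Degrees: 1:2, 2:2, 3:2, 4:4, 5:4, 6:3, 7:3, 8:4, 9:2, 10:4
Vertices with odd degree: 6, 7. An Eulerian circuit requires all degrees even.

No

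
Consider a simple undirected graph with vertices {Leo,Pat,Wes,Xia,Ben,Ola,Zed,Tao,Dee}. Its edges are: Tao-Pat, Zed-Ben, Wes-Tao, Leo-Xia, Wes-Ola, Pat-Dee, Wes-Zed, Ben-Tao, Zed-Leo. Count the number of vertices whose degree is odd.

6

Degrees: Leo:2, Pat:2, Wes:3, Xia:1, Ben:2, Ola:1, Zed:3, Tao:3, Dee:1
Odd-degree vertices: Wes, Xia, Ola, Zed, Tao, Dee.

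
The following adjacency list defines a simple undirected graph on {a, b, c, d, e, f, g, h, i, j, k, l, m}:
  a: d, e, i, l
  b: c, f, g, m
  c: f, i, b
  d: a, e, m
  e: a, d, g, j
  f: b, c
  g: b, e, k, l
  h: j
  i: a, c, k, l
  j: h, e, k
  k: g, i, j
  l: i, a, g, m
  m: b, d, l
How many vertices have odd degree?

Degrees: a:4, b:4, c:3, d:3, e:4, f:2, g:4, h:1, i:4, j:3, k:3, l:4, m:3
Odd-degree vertices: c, d, h, j, k, m.

6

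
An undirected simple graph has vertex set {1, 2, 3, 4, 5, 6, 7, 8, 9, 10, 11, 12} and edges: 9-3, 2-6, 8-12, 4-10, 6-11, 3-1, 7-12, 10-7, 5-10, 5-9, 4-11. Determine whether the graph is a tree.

Yes

|V| = 12, |E| = 11.
Connected and |E| = |V| - 1, which characterizes a tree.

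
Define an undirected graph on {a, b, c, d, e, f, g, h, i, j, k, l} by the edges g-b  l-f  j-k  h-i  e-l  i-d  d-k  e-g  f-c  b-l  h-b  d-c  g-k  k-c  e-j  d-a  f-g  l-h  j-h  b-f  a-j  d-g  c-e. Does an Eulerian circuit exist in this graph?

No

Degrees: a:2, b:4, c:4, d:5, e:4, f:4, g:5, h:4, i:2, j:4, k:4, l:4
Vertices with odd degree: d, g. An Eulerian circuit requires all degrees even.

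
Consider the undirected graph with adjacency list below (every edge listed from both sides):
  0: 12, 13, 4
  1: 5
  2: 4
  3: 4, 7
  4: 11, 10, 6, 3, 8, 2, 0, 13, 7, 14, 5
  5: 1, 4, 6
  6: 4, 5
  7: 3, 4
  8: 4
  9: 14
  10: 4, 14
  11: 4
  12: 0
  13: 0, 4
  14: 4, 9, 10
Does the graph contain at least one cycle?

|V| = 15, |E| = 18, number of components = 1.
One cycle is 4-7-3-4.

Yes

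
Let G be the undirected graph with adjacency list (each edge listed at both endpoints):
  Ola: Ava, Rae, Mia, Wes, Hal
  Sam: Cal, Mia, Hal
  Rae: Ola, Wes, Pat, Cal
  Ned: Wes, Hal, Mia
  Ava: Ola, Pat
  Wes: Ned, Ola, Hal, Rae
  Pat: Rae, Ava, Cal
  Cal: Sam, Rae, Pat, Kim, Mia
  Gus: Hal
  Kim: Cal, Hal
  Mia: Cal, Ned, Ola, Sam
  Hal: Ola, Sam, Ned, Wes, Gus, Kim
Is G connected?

Yes

Starting from Ola and exploring outward reaches every vertex (Ola, Mia, Wes, Ava, Rae, Hal, Cal, Sam, Ned, Pat, Kim, Gus); the graph is connected.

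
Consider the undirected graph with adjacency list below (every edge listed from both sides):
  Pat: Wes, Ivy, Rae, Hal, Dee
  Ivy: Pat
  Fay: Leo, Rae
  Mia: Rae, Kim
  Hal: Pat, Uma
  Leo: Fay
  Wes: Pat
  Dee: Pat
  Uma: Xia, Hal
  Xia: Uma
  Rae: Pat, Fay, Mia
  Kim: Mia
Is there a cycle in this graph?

|V| = 12, |E| = 11, number of components = 1.
A forest on 12 vertices with 1 component has exactly 11 edges, which matches — so no cycle.

No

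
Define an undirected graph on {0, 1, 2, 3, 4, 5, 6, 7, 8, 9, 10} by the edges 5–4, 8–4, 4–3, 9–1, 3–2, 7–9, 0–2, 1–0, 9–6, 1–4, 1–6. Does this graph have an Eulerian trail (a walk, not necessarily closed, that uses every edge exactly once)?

Degrees: 0:2, 1:4, 2:2, 3:2, 4:4, 5:1, 6:2, 7:1, 8:1, 9:3, 10:0
Odd-degree vertices: 5, 7, 8, 9 (4 total).
With 4 odd-degree vertices (more than two), no single trail can use every edge.

No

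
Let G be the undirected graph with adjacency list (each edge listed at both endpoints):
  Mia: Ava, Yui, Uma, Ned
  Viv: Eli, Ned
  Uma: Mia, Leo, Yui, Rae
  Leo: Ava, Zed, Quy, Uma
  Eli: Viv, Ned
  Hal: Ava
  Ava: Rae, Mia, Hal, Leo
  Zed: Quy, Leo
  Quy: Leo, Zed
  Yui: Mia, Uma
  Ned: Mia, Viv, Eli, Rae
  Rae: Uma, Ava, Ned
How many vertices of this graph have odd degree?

2

Degrees: Mia:4, Viv:2, Uma:4, Leo:4, Eli:2, Hal:1, Ava:4, Zed:2, Quy:2, Yui:2, Ned:4, Rae:3
Odd-degree vertices: Hal, Rae.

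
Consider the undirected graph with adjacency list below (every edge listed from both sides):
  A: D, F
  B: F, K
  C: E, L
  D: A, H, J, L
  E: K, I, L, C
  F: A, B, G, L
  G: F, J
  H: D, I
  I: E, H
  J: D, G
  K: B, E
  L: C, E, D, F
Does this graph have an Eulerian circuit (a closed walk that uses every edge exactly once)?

Degrees: A:2, B:2, C:2, D:4, E:4, F:4, G:2, H:2, I:2, J:2, K:2, L:4
Every vertex has even degree and the edges form a single connected piece, so an Eulerian circuit exists.

Yes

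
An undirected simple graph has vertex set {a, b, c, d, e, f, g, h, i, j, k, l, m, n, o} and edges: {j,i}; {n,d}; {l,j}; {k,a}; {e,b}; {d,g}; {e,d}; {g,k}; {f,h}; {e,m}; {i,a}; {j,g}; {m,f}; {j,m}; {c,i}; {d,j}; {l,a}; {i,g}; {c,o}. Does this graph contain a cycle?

Yes

|V| = 15, |E| = 19, number of components = 1.
One cycle is j-m-e-d-j.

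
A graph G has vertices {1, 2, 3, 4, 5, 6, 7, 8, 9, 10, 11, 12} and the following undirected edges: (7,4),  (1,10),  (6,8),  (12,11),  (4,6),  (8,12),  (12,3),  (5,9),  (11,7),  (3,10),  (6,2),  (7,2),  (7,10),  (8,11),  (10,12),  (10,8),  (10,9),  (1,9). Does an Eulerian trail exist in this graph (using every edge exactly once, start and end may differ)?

Degrees: 1:2, 2:2, 3:2, 4:2, 5:1, 6:3, 7:4, 8:4, 9:3, 10:6, 11:3, 12:4
Odd-degree vertices: 5, 6, 9, 11 (4 total).
An Eulerian trail requires 0 or 2 odd-degree vertices; here there are 4.

No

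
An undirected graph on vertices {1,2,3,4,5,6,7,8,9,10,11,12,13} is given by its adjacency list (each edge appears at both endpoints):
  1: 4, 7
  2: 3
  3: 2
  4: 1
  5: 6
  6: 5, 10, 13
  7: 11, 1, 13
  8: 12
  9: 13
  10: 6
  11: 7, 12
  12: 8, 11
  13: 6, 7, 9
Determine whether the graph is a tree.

The graph has 13 vertices and 11 edges.
It splits into 2 components, so it cannot be a tree.

No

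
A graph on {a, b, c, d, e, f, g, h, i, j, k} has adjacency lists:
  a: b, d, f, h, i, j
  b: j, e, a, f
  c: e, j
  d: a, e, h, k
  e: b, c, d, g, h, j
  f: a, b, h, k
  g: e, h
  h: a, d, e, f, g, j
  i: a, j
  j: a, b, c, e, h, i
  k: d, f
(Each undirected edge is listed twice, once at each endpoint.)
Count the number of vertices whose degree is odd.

Degrees: a:6, b:4, c:2, d:4, e:6, f:4, g:2, h:6, i:2, j:6, k:2
Odd-degree vertices: none.

0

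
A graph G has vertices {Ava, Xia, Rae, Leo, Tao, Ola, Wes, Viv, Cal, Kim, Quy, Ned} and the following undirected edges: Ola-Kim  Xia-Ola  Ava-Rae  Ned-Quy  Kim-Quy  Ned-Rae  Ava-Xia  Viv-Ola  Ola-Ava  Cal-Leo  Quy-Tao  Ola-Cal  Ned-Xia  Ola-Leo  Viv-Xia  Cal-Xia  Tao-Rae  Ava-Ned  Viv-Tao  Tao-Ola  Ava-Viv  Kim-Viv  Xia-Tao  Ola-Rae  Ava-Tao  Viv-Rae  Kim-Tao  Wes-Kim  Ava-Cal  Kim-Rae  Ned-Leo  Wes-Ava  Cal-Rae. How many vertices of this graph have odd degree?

Degrees: Ava:8, Xia:6, Rae:7, Leo:3, Tao:7, Ola:8, Wes:2, Viv:6, Cal:5, Kim:6, Quy:3, Ned:5
Odd-degree vertices: Rae, Leo, Tao, Cal, Quy, Ned.

6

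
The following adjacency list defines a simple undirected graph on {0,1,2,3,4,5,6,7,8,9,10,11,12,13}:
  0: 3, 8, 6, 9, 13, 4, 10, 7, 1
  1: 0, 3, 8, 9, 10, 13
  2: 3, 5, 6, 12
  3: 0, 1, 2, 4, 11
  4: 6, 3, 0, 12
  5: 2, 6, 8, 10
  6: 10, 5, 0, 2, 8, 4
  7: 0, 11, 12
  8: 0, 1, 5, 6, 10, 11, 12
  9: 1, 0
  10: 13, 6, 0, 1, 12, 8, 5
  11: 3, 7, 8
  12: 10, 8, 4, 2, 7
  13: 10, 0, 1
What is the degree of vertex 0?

Neighbors of 0: 1, 3, 4, 6, 7, 8, 9, 10, 13.

9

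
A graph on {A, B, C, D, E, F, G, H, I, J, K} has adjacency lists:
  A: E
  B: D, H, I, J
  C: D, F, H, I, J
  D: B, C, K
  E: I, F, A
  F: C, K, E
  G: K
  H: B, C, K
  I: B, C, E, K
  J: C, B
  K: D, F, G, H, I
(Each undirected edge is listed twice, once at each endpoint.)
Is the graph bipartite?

Yes

Color {B, C, E, K} black and {A, D, F, G, H, I, J} white. No edge joins two same-colored vertices, so the graph is bipartite.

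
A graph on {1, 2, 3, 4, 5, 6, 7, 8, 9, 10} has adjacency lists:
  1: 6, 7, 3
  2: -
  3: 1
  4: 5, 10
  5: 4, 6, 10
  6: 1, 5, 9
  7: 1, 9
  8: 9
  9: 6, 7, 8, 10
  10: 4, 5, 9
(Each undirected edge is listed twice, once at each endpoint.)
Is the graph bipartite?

The cycle 4-5-10-4 has length 3, which is odd, so the graph is not bipartite.

No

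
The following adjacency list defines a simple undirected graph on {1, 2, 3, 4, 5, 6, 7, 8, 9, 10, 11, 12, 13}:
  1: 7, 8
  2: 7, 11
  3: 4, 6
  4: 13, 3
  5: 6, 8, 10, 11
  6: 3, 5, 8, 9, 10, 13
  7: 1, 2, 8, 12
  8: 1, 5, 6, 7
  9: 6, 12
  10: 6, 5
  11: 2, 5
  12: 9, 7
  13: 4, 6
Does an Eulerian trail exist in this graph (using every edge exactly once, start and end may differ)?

Degrees: 1:2, 2:2, 3:2, 4:2, 5:4, 6:6, 7:4, 8:4, 9:2, 10:2, 11:2, 12:2, 13:2
Odd-degree vertices: none (0 total).
With 0 odd-degree vertices and all edges in one connected piece, an Eulerian trail exists.

Yes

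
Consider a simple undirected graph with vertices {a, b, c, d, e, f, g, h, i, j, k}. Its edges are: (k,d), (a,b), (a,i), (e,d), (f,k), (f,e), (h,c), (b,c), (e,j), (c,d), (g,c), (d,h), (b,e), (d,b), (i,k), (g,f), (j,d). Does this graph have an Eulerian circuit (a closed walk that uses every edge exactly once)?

Degrees: a:2, b:4, c:4, d:6, e:4, f:3, g:2, h:2, i:2, j:2, k:3
f, k have odd degree; an Eulerian circuit needs every degree to be even, so none exists.

No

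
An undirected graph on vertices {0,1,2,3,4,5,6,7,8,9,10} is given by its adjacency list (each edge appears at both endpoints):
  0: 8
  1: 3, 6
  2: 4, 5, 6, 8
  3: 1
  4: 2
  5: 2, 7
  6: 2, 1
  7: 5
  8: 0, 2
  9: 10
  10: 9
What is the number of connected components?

Component: {9, 10}
Component: {0, 1, 2, 3, 4, 5, 6, 7, 8}

2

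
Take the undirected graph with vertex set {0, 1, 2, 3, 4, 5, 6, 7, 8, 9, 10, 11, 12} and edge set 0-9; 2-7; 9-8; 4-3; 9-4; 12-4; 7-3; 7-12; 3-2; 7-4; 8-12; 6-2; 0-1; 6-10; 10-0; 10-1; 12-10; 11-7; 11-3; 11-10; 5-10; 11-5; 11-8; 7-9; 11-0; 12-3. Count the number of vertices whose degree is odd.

Degrees: 0:4, 1:2, 2:3, 3:5, 4:4, 5:2, 6:2, 7:6, 8:3, 9:4, 10:6, 11:6, 12:5
Odd-degree vertices: 2, 3, 8, 12.

4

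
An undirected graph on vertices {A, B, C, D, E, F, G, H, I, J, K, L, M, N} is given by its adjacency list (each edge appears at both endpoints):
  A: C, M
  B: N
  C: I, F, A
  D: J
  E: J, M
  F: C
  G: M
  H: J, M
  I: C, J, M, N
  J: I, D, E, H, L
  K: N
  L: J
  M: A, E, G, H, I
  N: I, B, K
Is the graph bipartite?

Yes

Partition the vertices as {C, J, M, N} vs {A, B, D, E, F, G, H, I, K, L}. Each listed edge has one endpoint in each part, so the graph is bipartite.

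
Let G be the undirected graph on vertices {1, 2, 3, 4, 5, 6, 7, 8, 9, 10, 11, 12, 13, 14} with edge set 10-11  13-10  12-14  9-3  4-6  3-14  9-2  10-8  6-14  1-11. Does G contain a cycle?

The graph has 14 vertices, 10 edges, and 4 connected components.
Since 10 = 14 - 4, the graph is a forest and contains no cycle.

No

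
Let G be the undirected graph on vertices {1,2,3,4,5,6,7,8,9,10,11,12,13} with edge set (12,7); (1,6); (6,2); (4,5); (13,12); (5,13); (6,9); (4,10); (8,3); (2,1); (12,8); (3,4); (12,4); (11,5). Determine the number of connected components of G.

2

Component: {1, 2, 6, 9}
Component: {3, 4, 5, 7, 8, 10, 11, 12, 13}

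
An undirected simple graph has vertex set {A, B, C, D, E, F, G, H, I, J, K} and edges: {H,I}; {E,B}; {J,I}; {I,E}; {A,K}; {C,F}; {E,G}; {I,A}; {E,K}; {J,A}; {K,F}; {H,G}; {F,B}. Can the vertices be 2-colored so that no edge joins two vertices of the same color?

No

The cycle I-J-A-I has length 3, which is odd, so the graph is not bipartite.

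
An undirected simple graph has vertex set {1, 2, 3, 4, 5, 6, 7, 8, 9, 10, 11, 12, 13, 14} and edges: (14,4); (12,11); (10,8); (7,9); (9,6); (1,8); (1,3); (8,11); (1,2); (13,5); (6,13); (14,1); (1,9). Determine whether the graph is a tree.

The graph has 14 vertices and 13 edges.
Connected and |E| = |V| - 1, which characterizes a tree.

Yes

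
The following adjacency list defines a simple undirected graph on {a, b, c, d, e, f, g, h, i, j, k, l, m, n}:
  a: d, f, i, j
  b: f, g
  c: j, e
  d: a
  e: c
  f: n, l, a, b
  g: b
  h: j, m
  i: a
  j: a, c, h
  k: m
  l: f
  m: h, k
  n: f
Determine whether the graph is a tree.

The graph has 14 vertices and 13 edges.
Connected and |E| = |V| - 1, which characterizes a tree.

Yes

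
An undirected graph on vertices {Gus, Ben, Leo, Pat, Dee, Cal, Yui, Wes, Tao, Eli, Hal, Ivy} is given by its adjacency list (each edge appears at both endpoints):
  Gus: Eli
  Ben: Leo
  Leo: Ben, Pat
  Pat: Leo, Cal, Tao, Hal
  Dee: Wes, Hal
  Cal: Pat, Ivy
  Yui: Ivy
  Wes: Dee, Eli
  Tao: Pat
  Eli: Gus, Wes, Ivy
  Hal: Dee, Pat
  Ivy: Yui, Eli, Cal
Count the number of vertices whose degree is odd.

Degrees: Gus:1, Ben:1, Leo:2, Pat:4, Dee:2, Cal:2, Yui:1, Wes:2, Tao:1, Eli:3, Hal:2, Ivy:3
Odd-degree vertices: Gus, Ben, Yui, Tao, Eli, Ivy.

6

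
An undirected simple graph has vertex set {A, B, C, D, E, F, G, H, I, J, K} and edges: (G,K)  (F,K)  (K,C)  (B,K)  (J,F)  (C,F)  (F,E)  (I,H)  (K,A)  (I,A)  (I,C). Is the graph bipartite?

No

C-F-K-C is an odd cycle (length 3), and a bipartite graph can contain only even cycles.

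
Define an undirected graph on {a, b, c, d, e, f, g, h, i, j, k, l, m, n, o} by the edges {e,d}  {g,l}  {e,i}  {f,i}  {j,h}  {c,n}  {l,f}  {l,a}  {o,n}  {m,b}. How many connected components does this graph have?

Component: {k}
Component: {b, m}
Component: {h, j}
Component: {c, n, o}
Component: {a, d, e, f, g, i, l}

5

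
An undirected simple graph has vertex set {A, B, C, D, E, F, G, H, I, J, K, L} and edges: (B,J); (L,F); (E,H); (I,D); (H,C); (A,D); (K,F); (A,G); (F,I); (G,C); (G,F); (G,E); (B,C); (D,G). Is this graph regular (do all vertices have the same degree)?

Degrees: A:2, B:2, C:3, D:3, E:2, F:4, G:5, H:2, I:2, J:1, K:1, L:1
Degrees are not all equal (e.g. deg(J)=1 but deg(G)=5); not regular.

No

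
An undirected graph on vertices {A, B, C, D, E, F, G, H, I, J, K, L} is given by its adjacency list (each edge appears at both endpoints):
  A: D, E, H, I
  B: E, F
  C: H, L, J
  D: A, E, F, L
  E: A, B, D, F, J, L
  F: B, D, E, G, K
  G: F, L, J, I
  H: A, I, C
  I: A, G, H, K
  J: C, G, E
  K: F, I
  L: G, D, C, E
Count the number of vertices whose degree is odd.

4

Degrees: A:4, B:2, C:3, D:4, E:6, F:5, G:4, H:3, I:4, J:3, K:2, L:4
Odd-degree vertices: C, F, H, J.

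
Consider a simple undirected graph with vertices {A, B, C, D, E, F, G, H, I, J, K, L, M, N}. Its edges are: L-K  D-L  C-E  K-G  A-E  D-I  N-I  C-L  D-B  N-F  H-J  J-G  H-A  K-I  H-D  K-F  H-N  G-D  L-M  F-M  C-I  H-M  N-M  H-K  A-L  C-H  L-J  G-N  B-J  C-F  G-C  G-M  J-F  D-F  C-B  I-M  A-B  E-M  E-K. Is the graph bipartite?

The cycle I-M-N-I has length 3, which is odd, so the graph is not bipartite.

No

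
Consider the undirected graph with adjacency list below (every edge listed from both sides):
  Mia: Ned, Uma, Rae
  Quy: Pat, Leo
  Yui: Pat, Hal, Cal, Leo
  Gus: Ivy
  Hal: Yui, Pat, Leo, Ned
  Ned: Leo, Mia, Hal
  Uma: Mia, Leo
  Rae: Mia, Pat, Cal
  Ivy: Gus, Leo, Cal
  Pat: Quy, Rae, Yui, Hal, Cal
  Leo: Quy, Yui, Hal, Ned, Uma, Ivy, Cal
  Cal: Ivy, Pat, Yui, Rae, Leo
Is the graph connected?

Yes

Starting from Mia and exploring outward reaches every vertex (Mia, Rae, Uma, Ned, Pat, Cal, Leo, Hal, Quy, Yui, Ivy, Gus); the graph is connected.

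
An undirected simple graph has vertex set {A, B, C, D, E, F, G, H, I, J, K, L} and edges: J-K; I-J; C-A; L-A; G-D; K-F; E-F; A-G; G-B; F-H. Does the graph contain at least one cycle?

|V| = 12, |E| = 10, number of components = 2.
A forest on 12 vertices with 2 components has exactly 10 edges, which matches — so no cycle.

No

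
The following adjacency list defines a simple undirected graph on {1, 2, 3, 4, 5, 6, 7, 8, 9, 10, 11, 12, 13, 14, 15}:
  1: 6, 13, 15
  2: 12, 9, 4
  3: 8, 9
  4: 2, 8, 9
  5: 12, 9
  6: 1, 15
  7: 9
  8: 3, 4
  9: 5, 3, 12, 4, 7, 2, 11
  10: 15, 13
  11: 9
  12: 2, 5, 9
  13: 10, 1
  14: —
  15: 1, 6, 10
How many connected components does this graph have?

3

Component: {14}
Component: {1, 6, 10, 13, 15}
Component: {2, 3, 4, 5, 7, 8, 9, 11, 12}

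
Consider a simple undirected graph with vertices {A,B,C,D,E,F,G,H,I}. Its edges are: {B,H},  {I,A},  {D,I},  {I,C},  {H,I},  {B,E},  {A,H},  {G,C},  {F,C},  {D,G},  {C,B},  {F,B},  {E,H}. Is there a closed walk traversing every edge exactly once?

Yes

Degrees: A:2, B:4, C:4, D:2, E:2, F:2, G:2, H:4, I:4
Every vertex has even degree and the edges form a single connected piece, so an Eulerian circuit exists.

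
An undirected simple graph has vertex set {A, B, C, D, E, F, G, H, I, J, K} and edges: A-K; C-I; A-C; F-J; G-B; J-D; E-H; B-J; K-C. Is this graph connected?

No

Component: {E, H}
Component: {A, C, I, K}
Component: {B, D, F, G, J}
There are 3 separate components, so the graph is not connected.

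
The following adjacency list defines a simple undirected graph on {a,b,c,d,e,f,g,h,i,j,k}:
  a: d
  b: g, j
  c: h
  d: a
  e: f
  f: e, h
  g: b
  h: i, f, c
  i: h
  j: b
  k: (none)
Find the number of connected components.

4

Component: {k}
Component: {a, d}
Component: {b, g, j}
Component: {c, e, f, h, i}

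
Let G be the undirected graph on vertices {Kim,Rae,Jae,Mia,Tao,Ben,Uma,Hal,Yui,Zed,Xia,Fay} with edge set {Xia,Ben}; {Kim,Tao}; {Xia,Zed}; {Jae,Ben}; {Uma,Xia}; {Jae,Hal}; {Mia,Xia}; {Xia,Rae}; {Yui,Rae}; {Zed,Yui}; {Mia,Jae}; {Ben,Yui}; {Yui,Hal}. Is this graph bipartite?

A valid 2-coloring puts {Jae, Tao, Yui, Xia, Fay} on one side and {Kim, Rae, Mia, Ben, Uma, Hal, Zed} on the other; every edge crosses between the two sides.

Yes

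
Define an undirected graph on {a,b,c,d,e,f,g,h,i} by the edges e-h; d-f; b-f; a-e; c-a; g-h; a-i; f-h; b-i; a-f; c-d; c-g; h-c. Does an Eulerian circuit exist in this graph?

Degrees: a:4, b:2, c:4, d:2, e:2, f:4, g:2, h:4, i:2
All degrees are even and the non-isolated vertices are connected — an Eulerian circuit exists.

Yes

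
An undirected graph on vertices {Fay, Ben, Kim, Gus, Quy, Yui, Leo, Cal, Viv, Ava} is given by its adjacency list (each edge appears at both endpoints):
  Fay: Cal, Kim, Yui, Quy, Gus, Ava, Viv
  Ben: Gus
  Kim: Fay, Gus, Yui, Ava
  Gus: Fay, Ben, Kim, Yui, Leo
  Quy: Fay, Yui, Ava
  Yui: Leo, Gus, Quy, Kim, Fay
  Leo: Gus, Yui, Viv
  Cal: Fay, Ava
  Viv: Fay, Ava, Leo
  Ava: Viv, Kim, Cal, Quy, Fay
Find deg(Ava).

5

Neighbors of Ava: Fay, Kim, Quy, Cal, Viv.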